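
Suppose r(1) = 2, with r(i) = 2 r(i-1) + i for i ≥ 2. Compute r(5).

73

r(2) = 2·2 + 2 = 6
r(3) = 2·6 + 3 = 15
r(4) = 2·15 + 4 = 34
r(5) = 2·34 + 5 = 73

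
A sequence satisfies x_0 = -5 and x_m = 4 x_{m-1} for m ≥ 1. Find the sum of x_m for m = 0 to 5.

x_1 = 4*(-5) = -20
x_2 = 4*(-20) = -80
x_3 = 4*(-80) = -320
x_4 = 4*(-320) = -1280
x_5 = 4*(-1280) = -5120
Sum = (-5) + (-20) + (-80) + (-320) + (-1280) + (-5120) = -6825

-6825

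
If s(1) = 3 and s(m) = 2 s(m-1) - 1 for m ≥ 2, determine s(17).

131073

The fixed point is -1/(1 - 2) = 1, so s(m) - 1 = 2(s(m-1) - 1).
Hence s(m) = 2·2^{m-1} + 1.
s(17) = 2·2^{16} + 1 = 2·65536 + 1 = 131073.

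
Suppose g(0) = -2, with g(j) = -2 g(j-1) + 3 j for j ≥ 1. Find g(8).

-674

g(1) = -2(-2) + 3 = 7
g(2) = -2(7) + 6 = -8
g(3) = -2(-8) + 9 = 25
g(4) = -2(25) + 12 = -38
g(5) = -2(-38) + 15 = 91
g(6) = -2(91) + 18 = -164
g(7) = -2(-164) + 21 = 349
g(8) = -2(349) + 24 = -674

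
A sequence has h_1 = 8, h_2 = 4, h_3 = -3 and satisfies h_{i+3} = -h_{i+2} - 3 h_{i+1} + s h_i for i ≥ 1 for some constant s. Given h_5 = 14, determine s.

1

h_4 = -9 + 8s
h_5 = 18 - 4s
So 18 - 4s = 14, giving s = 1.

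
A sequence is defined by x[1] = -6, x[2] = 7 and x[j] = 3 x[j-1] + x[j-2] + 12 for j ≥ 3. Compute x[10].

x[3] = 3·7 + (-6) + 12 = 27
x[4] = 3·27 + 7 + 12 = 100
x[5] = 3·100 + 27 + 12 = 339
x[6] = 3·339 + 100 + 12 = 1129
x[7] = 3·1129 + 339 + 12 = 3738
x[8] = 3·3738 + 1129 + 12 = 12355
x[9] = 3·12355 + 3738 + 12 = 40815
x[10] = 3·40815 + 12355 + 12 = 134812

134812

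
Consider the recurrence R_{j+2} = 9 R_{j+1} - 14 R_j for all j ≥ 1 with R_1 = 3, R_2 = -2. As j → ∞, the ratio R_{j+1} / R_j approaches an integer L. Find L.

The characteristic equation is r^2 - 9r + 14 = 0, which factors as (r - 7)(r - 2) = 0.
So the roots are 7 and 2. Since |7| > |2| and the coefficient of 7^j is non-zero, the ratio tends to 7.

7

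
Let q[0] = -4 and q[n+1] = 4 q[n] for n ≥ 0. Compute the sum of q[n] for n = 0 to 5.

q[1] = 4·(-4) = -16
q[2] = 4·(-16) = -64
q[3] = 4·(-64) = -256
q[4] = 4·(-256) = -1024
q[5] = 4·(-1024) = -4096
Sum = (-4) + (-16) + (-64) + (-256) + (-1024) + (-4096) = -5460

-5460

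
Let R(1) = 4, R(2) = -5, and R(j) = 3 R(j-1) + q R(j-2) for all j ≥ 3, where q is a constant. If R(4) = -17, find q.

4

R(3) = -15 + 4q
R(4) = -45 + 7q
So -45 + 7q = -17, giving q = 4.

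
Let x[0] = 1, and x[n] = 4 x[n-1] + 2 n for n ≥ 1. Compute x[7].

x[1] = 4(1) + 2 = 6
x[2] = 4(6) + 4 = 28
x[3] = 4(28) + 6 = 118
x[4] = 4(118) + 8 = 480
x[5] = 4(480) + 10 = 1930
x[6] = 4(1930) + 12 = 7732
x[7] = 4(7732) + 14 = 30942

30942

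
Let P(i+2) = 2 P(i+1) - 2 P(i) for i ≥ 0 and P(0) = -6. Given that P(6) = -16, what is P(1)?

-4

Let P(1) = v.
P(2) = 12 + 2v
P(3) = 24 + 2v
P(4) = 24
P(5) = -4v
P(6) = -48 - 8v
So -48 - 8v = -16, giving v = -4.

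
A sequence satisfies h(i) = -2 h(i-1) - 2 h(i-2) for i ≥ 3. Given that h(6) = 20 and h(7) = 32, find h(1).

Rearranging, h(i-2) = (h(i) + 2 h(i-1)) / -2.
h(5) = (32 + 2(20)) / -2 = 72/-2 = -36
h(4) = (20 + 2(-36)) / -2 = -52/-2 = 26
h(3) = (-36 + 2(26)) / -2 = 16/-2 = -8
h(2) = (26 + 2(-8)) / -2 = 10/-2 = -5
h(1) = (-8 + 2(-5)) / -2 = -18/-2 = 9

9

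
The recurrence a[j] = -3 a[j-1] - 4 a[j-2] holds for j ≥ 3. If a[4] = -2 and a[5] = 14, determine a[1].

-1

Rearranging, a[j-2] = (a[j] + 3 a[j-1]) / -4.
a[3] = (14 + 3(-2)) / -4 = 8/-4 = -2
a[2] = (-2 + 3(-2)) / -4 = -8/-4 = 2
a[1] = (-2 + 3(2)) / -4 = 4/-4 = -1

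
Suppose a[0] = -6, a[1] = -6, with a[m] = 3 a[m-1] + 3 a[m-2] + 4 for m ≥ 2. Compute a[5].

a[2] = 3(-6) + 3(-6) + 4 = -32
a[3] = 3(-32) + 3(-6) + 4 = -110
a[4] = 3(-110) + 3(-32) + 4 = -422
a[5] = 3(-422) + 3(-110) + 4 = -1592

-1592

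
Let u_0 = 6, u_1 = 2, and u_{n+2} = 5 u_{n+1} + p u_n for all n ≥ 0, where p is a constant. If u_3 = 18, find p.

-1

u_2 = 10 + 6p
u_3 = 50 + 32p
So 50 + 32p = 18, giving p = -1.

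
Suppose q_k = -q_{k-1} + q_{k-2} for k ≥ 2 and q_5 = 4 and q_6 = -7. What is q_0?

Rearranging, q_{k-2} = q_k + q_{k-1}.
q_4 = -7 + 4 = -3
q_3 = 4 + (-3) = 1
q_2 = -3 + 1 = -2
q_1 = 1 + (-2) = -1
q_0 = -2 + (-1) = -3

-3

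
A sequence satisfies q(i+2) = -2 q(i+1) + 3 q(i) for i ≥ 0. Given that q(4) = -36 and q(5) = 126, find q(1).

Rearranging, q(i-2) = (q(i) + 2 q(i-1)) / 3.
q(3) = (126 + 2*(-36)) / 3 = 54/3 = 18
q(2) = (-36 + 2*18) / 3 = 0/3 = 0
q(1) = (18 + 2*0) / 3 = 18/3 = 6

6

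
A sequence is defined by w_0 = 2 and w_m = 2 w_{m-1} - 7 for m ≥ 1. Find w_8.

w_1 = 2*2 - 7 = -3
w_2 = 2*(-3) - 7 = -13
w_3 = 2*(-13) - 7 = -33
w_4 = 2*(-33) - 7 = -73
w_5 = 2*(-73) - 7 = -153
w_6 = 2*(-153) - 7 = -313
w_7 = 2*(-313) - 7 = -633
w_8 = 2*(-633) - 7 = -1273

-1273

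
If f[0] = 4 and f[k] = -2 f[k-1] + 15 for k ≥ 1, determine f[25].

The fixed point is 15/(1 + 2) = 5, so f[k] - 5 = -2(f[k-1] - 5).
Hence f[k] = -1·(-2)^k + 5.
f[25] = -1·(-2)^{25} + 5 = -1·-33554432 + 5 = 33554437.

33554437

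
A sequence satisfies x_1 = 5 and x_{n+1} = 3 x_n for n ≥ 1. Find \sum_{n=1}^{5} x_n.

x_2 = 3*5 = 15
x_3 = 3*15 = 45
x_4 = 3*45 = 135
x_5 = 3*135 = 405
Sum = 5 + 15 + 45 + 135 + 405 = 605

605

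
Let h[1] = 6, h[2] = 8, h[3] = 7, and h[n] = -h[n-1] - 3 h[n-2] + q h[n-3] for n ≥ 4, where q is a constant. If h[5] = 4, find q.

h[4] = -31 + 6q
h[5] = 10 + 2q
So 10 + 2q = 4, giving q = -3.

-3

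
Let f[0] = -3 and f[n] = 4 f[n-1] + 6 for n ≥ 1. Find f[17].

-17179869186

The fixed point is 6/(1 - 4) = -2, so f[n] + 2 = 4(f[n-1] + 2).
Hence f[n] = -1·4^n - 2.
f[17] = -1·4^{17} - 2 = -1·17179869184 - 2 = -17179869186.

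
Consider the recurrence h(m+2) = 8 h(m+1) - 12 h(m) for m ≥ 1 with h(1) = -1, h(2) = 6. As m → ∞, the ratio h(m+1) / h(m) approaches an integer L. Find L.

6

The characteristic equation is r^2 - 8r + 12 = 0, which factors as (r - 6)(r - 2) = 0.
So the roots are 6 and 2. Since |6| > |2| and the coefficient of 6^m is non-zero, the ratio tends to 6.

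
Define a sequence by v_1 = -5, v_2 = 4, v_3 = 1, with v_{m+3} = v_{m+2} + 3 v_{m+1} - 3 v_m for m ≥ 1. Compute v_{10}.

964

v_4 = 1 + 3*4 - 3*(-5) = 28
v_5 = 28 + 3*1 - 3*4 = 19
v_6 = 19 + 3*28 - 3*1 = 100
v_7 = 100 + 3*19 - 3*28 = 73
v_8 = 73 + 3*100 - 3*19 = 316
v_9 = 316 + 3*73 - 3*100 = 235
v_{10} = 235 + 3*316 - 3*73 = 964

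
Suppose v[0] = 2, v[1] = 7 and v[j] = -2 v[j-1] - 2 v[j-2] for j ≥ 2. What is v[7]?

-88

v[2] = -2*7 - 2*2 = -18
v[3] = -2*(-18) - 2*7 = 22
v[4] = -2*22 - 2*(-18) = -8
v[5] = -2*(-8) - 2*22 = -28
v[6] = -2*(-28) - 2*(-8) = 72
v[7] = -2*72 - 2*(-28) = -88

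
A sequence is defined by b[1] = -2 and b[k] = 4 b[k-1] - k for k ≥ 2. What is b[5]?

-709

b[2] = 4(-2) - 2 = -10
b[3] = 4(-10) - 3 = -43
b[4] = 4(-43) - 4 = -176
b[5] = 4(-176) - 5 = -709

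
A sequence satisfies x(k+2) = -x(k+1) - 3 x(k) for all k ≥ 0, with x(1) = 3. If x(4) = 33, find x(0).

Let x(0) = v.
x(2) = -3 - 3v
x(3) = -6 + 3v
x(4) = 15 + 6v
So 15 + 6v = 33, giving v = 3.

3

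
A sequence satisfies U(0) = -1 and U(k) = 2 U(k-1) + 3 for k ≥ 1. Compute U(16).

The fixed point is 3/(1 - 2) = -3, so U(k) + 3 = 2(U(k-1) + 3).
Hence U(k) = 2·2^k - 3.
U(16) = 2·2^{16} - 3 = 2·65536 - 3 = 131069.

131069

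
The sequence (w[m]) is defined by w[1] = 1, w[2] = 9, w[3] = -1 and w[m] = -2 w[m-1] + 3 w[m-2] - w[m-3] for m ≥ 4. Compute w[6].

221

w[4] = -2·(-1) + 3·9 - 1 = 28
w[5] = -2·28 + 3·(-1) - 9 = -68
w[6] = -2·(-68) + 3·28 - (-1) = 221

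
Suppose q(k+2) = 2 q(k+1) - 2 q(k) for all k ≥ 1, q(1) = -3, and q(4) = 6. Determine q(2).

Let q(2) = z.
q(3) = 6 + 2z
q(4) = 12 + 2z
So 12 + 2z = 6, giving z = -3.

-3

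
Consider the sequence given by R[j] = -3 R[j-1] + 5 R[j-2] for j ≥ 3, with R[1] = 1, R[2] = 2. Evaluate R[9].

R[3] = -3·2 + 5·1 = -1
R[4] = -3·(-1) + 5·2 = 13
R[5] = -3·13 + 5·(-1) = -44
R[6] = -3·(-44) + 5·13 = 197
R[7] = -3·197 + 5·(-44) = -811
R[8] = -3·(-811) + 5·197 = 3418
R[9] = -3·3418 + 5·(-811) = -14309

-14309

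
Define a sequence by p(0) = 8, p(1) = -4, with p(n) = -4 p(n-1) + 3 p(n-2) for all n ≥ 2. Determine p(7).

p(2) = -4(-4) + 3(8) = 40
p(3) = -4(40) + 3(-4) = -172
p(4) = -4(-172) + 3(40) = 808
p(5) = -4(808) + 3(-172) = -3748
p(6) = -4(-3748) + 3(808) = 17416
p(7) = -4(17416) + 3(-3748) = -80908

-80908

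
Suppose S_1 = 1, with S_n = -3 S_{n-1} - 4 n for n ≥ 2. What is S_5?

217

S_2 = -3*1 - 8 = -11
S_3 = -3*(-11) - 12 = 21
S_4 = -3*21 - 16 = -79
S_5 = -3*(-79) - 20 = 217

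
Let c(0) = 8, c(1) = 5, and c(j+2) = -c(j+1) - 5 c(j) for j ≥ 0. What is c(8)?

c(2) = -5 - 5·8 = -45
c(3) = -(-45) - 5·5 = 20
c(4) = -20 - 5·(-45) = 205
c(5) = -205 - 5·20 = -305
c(6) = -(-305) - 5·205 = -720
c(7) = -(-720) - 5·(-305) = 2245
c(8) = -2245 - 5·(-720) = 1355

1355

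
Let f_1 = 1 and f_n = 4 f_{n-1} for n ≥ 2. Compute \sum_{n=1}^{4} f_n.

f_2 = 4(1) = 4
f_3 = 4(4) = 16
f_4 = 4(16) = 64
Sum = 1 + 4 + 16 + 64 = 85

85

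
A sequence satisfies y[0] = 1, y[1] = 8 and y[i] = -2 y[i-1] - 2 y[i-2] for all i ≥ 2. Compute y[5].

-32

y[2] = -2·8 - 2·1 = -18
y[3] = -2·(-18) - 2·8 = 20
y[4] = -2·20 - 2·(-18) = -4
y[5] = -2·(-4) - 2·20 = -32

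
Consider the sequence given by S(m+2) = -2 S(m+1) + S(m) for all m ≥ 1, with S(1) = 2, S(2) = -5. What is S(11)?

S(3) = -2(-5) + 2 = 12
S(4) = -2(12) + (-5) = -29
S(5) = -2(-29) + 12 = 70
S(6) = -2(70) + (-29) = -169
S(7) = -2(-169) + 70 = 408
S(8) = -2(408) + (-169) = -985
S(9) = -2(-985) + 408 = 2378
S(10) = -2(2378) + (-985) = -5741
S(11) = -2(-5741) + 2378 = 13860

13860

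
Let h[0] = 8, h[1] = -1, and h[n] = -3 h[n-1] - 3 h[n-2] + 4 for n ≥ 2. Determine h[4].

h[2] = -3*(-1) - 3*8 + 4 = -17
h[3] = -3*(-17) - 3*(-1) + 4 = 58
h[4] = -3*58 - 3*(-17) + 4 = -119

-119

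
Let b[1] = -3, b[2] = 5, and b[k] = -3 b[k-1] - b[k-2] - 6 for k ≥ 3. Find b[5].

b[3] = -3*5 - (-3) - 6 = -18
b[4] = -3*(-18) - 5 - 6 = 43
b[5] = -3*43 - (-18) - 6 = -117

-117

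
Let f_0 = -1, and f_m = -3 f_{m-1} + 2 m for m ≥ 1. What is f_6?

f_1 = -3(-1) + 2 = 5
f_2 = -3(5) + 4 = -11
f_3 = -3(-11) + 6 = 39
f_4 = -3(39) + 8 = -109
f_5 = -3(-109) + 10 = 337
f_6 = -3(337) + 12 = -999

-999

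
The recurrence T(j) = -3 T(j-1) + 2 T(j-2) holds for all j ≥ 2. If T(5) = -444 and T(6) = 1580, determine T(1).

-6

Rearranging, T(j-2) = (T(j) + 3 T(j-1)) / 2.
T(4) = (1580 + 3*(-444)) / 2 = 248/2 = 124
T(3) = (-444 + 3*124) / 2 = -72/2 = -36
T(2) = (124 + 3*(-36)) / 2 = 16/2 = 8
T(1) = (-36 + 3*8) / 2 = -12/2 = -6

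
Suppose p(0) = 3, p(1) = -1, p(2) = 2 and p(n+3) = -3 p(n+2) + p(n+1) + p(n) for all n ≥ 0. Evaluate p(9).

p(3) = -3*2 + (-1) + 3 = -4
p(4) = -3*(-4) + 2 + (-1) = 13
p(5) = -3*13 + (-4) + 2 = -41
p(6) = -3*(-41) + 13 + (-4) = 132
p(7) = -3*132 + (-41) + 13 = -424
p(8) = -3*(-424) + 132 + (-41) = 1363
p(9) = -3*1363 + (-424) + 132 = -4381

-4381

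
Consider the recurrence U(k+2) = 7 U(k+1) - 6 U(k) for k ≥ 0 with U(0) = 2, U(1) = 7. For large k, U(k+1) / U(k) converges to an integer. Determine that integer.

6

The characteristic equation is r^2 - 7r + 6 = 0, which factors as (r - 6)(r - 1) = 0.
So the roots are 6 and 1. Since |6| > |1| and the coefficient of 6^k is non-zero, the ratio tends to 6.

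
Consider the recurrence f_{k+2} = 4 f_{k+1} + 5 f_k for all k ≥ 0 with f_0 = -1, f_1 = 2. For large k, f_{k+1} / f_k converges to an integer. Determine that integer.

5

The characteristic equation is r^2 - 4r - 5 = 0, which factors as (r - 5)(r + 1) = 0.
So the roots are 5 and -1. Since |5| > |-1| and the coefficient of 5^k is non-zero, the ratio tends to 5.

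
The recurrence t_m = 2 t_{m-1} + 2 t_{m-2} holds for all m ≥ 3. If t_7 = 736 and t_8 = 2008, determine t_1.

7

Rearranging, t_{m-2} = (t_m - 2 t_{m-1}) / 2.
t_6 = (2008 - 2·736) / 2 = 536/2 = 268
t_5 = (736 - 2·268) / 2 = 200/2 = 100
t_4 = (268 - 2·100) / 2 = 68/2 = 34
t_3 = (100 - 2·34) / 2 = 32/2 = 16
t_2 = (34 - 2·16) / 2 = 2/2 = 1
t_1 = (16 - 2·1) / 2 = 14/2 = 7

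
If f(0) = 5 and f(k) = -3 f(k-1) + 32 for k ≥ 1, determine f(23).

282429536489

The fixed point is 32/(1 + 3) = 8, so f(k) - 8 = -3(f(k-1) - 8).
Hence f(k) = -3·(-3)^k + 8.
f(23) = -3·(-3)^{23} + 8 = -3·-94143178827 + 8 = 282429536489.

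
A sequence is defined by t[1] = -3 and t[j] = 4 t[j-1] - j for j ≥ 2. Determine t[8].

-61892

t[2] = 4(-3) - 2 = -14
t[3] = 4(-14) - 3 = -59
t[4] = 4(-59) - 4 = -240
t[5] = 4(-240) - 5 = -965
t[6] = 4(-965) - 6 = -3866
t[7] = 4(-3866) - 7 = -15471
t[8] = 4(-15471) - 8 = -61892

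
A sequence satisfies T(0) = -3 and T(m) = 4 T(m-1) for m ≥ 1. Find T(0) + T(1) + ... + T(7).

T(1) = 4*(-3) = -12
T(2) = 4*(-12) = -48
T(3) = 4*(-48) = -192
T(4) = 4*(-192) = -768
T(5) = 4*(-768) = -3072
T(6) = 4*(-3072) = -12288
T(7) = 4*(-12288) = -49152
Sum = (-3) + (-12) + (-48) + (-192) + (-768) + (-3072) + (-12288) + (-49152) = -65535

-65535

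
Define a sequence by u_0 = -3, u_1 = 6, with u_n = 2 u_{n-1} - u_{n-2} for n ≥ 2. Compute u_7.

60

u_2 = 2(6) - (-3) = 15
u_3 = 2(15) - 6 = 24
u_4 = 2(24) - 15 = 33
u_5 = 2(33) - 24 = 42
u_6 = 2(42) - 33 = 51
u_7 = 2(51) - 42 = 60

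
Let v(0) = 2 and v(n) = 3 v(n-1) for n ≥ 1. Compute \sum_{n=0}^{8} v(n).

v(1) = 3*2 = 6
v(2) = 3*6 = 18
v(3) = 3*18 = 54
v(4) = 3*54 = 162
v(5) = 3*162 = 486
v(6) = 3*486 = 1458
v(7) = 3*1458 = 4374
v(8) = 3*4374 = 13122
Sum = 2 + 6 + 18 + 54 + 162 + 486 + 1458 + 4374 + 13122 = 19682

19682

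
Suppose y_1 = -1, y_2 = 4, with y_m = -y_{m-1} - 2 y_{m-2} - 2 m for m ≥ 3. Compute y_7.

y_3 = -4 - 2·(-1) - 6 = -8
y_4 = -(-8) - 2·4 - 8 = -8
y_5 = -(-8) - 2·(-8) - 10 = 14
y_6 = -14 - 2·(-8) - 12 = -10
y_7 = -(-10) - 2·14 - 14 = -32

-32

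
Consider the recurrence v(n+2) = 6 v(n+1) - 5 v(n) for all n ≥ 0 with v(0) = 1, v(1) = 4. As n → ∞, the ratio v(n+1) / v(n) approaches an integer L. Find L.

The characteristic equation is r^2 - 6r + 5 = 0, which factors as (r - 5)(r - 1) = 0.
So the roots are 5 and 1. Since |5| > |1| and the coefficient of 5^n is non-zero, the ratio tends to 5.

5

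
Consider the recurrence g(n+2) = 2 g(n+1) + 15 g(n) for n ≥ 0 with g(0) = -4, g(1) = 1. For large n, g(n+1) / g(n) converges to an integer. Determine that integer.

5

The characteristic equation is r^2 - 2r - 15 = 0, which factors as (r - 5)(r + 3) = 0.
So the roots are 5 and -3. Since |5| > |-3| and the coefficient of 5^n is non-zero, the ratio tends to 5.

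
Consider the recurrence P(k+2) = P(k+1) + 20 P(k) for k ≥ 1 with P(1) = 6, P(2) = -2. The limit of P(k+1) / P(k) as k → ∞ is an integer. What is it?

The characteristic equation is r^2 - r - 20 = 0, which factors as (r - 5)(r + 4) = 0.
So the roots are 5 and -4. Since |5| > |-4| and the coefficient of 5^k is non-zero, the ratio tends to 5.

5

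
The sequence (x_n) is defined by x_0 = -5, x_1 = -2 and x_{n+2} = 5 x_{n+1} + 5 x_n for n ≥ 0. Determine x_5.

-6425

x_2 = 5(-2) + 5(-5) = -35
x_3 = 5(-35) + 5(-2) = -185
x_4 = 5(-185) + 5(-35) = -1100
x_5 = 5(-1100) + 5(-185) = -6425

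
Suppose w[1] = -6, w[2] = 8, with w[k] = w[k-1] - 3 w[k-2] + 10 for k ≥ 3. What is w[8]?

w[3] = 8 - 3*(-6) + 10 = 36
w[4] = 36 - 3*8 + 10 = 22
w[5] = 22 - 3*36 + 10 = -76
w[6] = (-76) - 3*22 + 10 = -132
w[7] = (-132) - 3*(-76) + 10 = 106
w[8] = 106 - 3*(-132) + 10 = 512

512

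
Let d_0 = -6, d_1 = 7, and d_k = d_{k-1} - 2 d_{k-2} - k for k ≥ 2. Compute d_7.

d_2 = 7 - 2(-6) - 2 = 17
d_3 = 17 - 2(7) - 3 = 0
d_4 = 0 - 2(17) - 4 = -38
d_5 = (-38) - 2(0) - 5 = -43
d_6 = (-43) - 2(-38) - 6 = 27
d_7 = 27 - 2(-43) - 7 = 106

106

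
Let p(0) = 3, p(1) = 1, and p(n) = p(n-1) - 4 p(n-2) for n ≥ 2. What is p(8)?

p(2) = 1 - 4*3 = -11
p(3) = (-11) - 4*1 = -15
p(4) = (-15) - 4*(-11) = 29
p(5) = 29 - 4*(-15) = 89
p(6) = 89 - 4*29 = -27
p(7) = (-27) - 4*89 = -383
p(8) = (-383) - 4*(-27) = -275

-275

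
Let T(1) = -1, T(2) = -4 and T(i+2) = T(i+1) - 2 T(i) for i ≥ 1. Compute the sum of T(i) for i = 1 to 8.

-33

T(3) = (-4) - 2(-1) = -2
T(4) = (-2) - 2(-4) = 6
T(5) = 6 - 2(-2) = 10
T(6) = 10 - 2(6) = -2
T(7) = (-2) - 2(10) = -22
T(8) = (-22) - 2(-2) = -18
Sum = (-1) + (-4) + (-2) + 6 + 10 + (-2) + (-22) + (-18) = -33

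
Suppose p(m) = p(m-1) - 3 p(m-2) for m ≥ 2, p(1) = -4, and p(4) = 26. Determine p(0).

1

Let p(0) = y.
p(2) = -4 - 3y
p(3) = 8 - 3y
p(4) = 20 + 6y
So 20 + 6y = 26, giving y = 1.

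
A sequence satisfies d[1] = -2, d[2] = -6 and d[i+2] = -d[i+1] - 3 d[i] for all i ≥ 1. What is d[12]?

d[3] = -(-6) - 3(-2) = 12
d[4] = -12 - 3(-6) = 6
d[5] = -6 - 3(12) = -42
d[6] = -(-42) - 3(6) = 24
d[7] = -24 - 3(-42) = 102
d[8] = -102 - 3(24) = -174
d[9] = -(-174) - 3(102) = -132
d[10] = -(-132) - 3(-174) = 654
d[11] = -654 - 3(-132) = -258
d[12] = -(-258) - 3(654) = -1704

-1704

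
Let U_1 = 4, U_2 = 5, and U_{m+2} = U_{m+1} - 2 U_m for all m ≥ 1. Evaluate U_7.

33

U_3 = 5 - 2·4 = -3
U_4 = (-3) - 2·5 = -13
U_5 = (-13) - 2·(-3) = -7
U_6 = (-7) - 2·(-13) = 19
U_7 = 19 - 2·(-7) = 33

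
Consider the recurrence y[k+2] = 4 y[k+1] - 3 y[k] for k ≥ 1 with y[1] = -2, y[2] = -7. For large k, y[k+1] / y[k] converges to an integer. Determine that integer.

The characteristic equation is r^2 - 4r + 3 = 0, which factors as (r - 3)(r - 1) = 0.
So the roots are 3 and 1. Since |3| > |1| and the coefficient of 3^k is non-zero, the ratio tends to 3.

3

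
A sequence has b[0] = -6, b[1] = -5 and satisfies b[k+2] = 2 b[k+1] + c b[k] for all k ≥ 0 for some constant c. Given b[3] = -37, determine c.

b[2] = -10 - 6c
b[3] = -20 - 17c
So -20 - 17c = -37, giving c = 1.

1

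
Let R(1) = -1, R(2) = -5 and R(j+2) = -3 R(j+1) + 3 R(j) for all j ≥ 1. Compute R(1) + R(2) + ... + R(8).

-8190

R(3) = -3(-5) + 3(-1) = 12
R(4) = -3(12) + 3(-5) = -51
R(5) = -3(-51) + 3(12) = 189
R(6) = -3(189) + 3(-51) = -720
R(7) = -3(-720) + 3(189) = 2727
R(8) = -3(2727) + 3(-720) = -10341
Sum = (-1) + (-5) + 12 + (-51) + 189 + (-720) + 2727 + (-10341) = -8190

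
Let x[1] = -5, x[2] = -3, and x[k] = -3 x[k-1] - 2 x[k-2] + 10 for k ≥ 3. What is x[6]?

x[3] = -3*(-3) - 2*(-5) + 10 = 29
x[4] = -3*29 - 2*(-3) + 10 = -71
x[5] = -3*(-71) - 2*29 + 10 = 165
x[6] = -3*165 - 2*(-71) + 10 = -343

-343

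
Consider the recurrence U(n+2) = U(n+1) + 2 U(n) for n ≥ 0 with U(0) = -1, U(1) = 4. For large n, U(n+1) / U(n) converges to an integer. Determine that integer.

The characteristic equation is r^2 - r - 2 = 0, which factors as (r - 2)(r + 1) = 0.
So the roots are 2 and -1. Since |2| > |-1| and the coefficient of 2^n is non-zero, the ratio tends to 2.

2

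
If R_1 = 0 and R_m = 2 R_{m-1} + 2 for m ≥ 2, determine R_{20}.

The fixed point is 2/(1 - 2) = -2, so R_m + 2 = 2(R_{m-1} + 2).
Hence R_m = 2·2^{m-1} - 2.
R_{20} = 2·2^{19} - 2 = 2·524288 - 2 = 1048574.

1048574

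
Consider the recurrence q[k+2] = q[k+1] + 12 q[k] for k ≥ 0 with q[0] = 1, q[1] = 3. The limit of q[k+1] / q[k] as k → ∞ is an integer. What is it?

4

The characteristic equation is r^2 - r - 12 = 0, which factors as (r - 4)(r + 3) = 0.
So the roots are 4 and -3. Since |4| > |-3| and the coefficient of 4^k is non-zero, the ratio tends to 4.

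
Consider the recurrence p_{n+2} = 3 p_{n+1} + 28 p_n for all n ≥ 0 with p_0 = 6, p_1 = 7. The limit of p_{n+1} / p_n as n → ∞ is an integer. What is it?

The characteristic equation is r^2 - 3r - 28 = 0, which factors as (r - 7)(r + 4) = 0.
So the roots are 7 and -4. Since |7| > |-4| and the coefficient of 7^n is non-zero, the ratio tends to 7.

7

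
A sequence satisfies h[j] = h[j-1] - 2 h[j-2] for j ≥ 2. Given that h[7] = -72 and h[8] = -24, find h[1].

-6

Rearranging, h[j-2] = (h[j] - h[j-1]) / -2.
h[6] = (-24 - (-72)) / -2 = 48/-2 = -24
h[5] = (-72 - (-24)) / -2 = -48/-2 = 24
h[4] = (-24 - 24) / -2 = -48/-2 = 24
h[3] = (24 - 24) / -2 = 0/-2 = 0
h[2] = (24 - 0) / -2 = 24/-2 = -12
h[1] = (0 - (-12)) / -2 = 12/-2 = -6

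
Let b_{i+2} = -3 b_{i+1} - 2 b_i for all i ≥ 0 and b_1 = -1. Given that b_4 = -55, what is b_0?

Let b_0 = y.
b_2 = 3 - 2y
b_3 = -7 + 6y
b_4 = 15 - 14y
So 15 - 14y = -55, giving y = 5.

5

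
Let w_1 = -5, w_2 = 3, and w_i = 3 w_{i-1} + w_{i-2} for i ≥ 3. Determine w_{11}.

w_3 = 3*3 + (-5) = 4
w_4 = 3*4 + 3 = 15
w_5 = 3*15 + 4 = 49
w_6 = 3*49 + 15 = 162
w_7 = 3*162 + 49 = 535
w_8 = 3*535 + 162 = 1767
w_9 = 3*1767 + 535 = 5836
w_{10} = 3*5836 + 1767 = 19275
w_{11} = 3*19275 + 5836 = 63661

63661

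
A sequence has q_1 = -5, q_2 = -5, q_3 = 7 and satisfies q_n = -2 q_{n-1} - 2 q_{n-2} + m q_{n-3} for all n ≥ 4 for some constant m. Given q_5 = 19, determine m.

q_4 = -4 - 5m
q_5 = -6 + 5m
So -6 + 5m = 19, giving m = 5.

5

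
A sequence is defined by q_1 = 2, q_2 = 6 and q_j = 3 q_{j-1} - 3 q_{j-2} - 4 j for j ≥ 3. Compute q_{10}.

q_3 = 3(6) - 3(2) - 12 = 0
q_4 = 3(0) - 3(6) - 16 = -34
q_5 = 3(-34) - 3(0) - 20 = -122
q_6 = 3(-122) - 3(-34) - 24 = -288
q_7 = 3(-288) - 3(-122) - 28 = -526
q_8 = 3(-526) - 3(-288) - 32 = -746
q_9 = 3(-746) - 3(-526) - 36 = -696
q_{10} = 3(-696) - 3(-746) - 40 = 110

110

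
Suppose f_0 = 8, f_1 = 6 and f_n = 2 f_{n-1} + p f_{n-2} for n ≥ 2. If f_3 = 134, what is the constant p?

5

f_2 = 12 + 8p
f_3 = 24 + 22p
So 24 + 22p = 134, giving p = 5.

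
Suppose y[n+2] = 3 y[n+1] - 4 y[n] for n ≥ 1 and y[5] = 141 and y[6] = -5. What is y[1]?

Rearranging, y[n-2] = (y[n] - 3 y[n-1]) / -4.
y[4] = (-5 - 3(141)) / -4 = -428/-4 = 107
y[3] = (141 - 3(107)) / -4 = -180/-4 = 45
y[2] = (107 - 3(45)) / -4 = -28/-4 = 7
y[1] = (45 - 3(7)) / -4 = 24/-4 = -6

-6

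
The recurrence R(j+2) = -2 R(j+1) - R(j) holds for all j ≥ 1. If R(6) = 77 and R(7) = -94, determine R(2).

Rearranging, R(j-2) = -(R(j) + 2 R(j-1)).
R(5) = -(-94 + 2*77) = -60
R(4) = -(77 + 2*(-60)) = 43
R(3) = -(-60 + 2*43) = -26
R(2) = -(43 + 2*(-26)) = 9

9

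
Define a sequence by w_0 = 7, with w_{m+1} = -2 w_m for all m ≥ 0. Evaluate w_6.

w_1 = -2*7 = -14
w_2 = -2*(-14) = 28
w_3 = -2*28 = -56
w_4 = -2*(-56) = 112
w_5 = -2*112 = -224
w_6 = -2*(-224) = 448

448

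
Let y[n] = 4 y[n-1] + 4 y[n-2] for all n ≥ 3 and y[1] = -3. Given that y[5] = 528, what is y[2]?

Let y[2] = w.
y[3] = -12 + 4w
y[4] = -48 + 20w
y[5] = -240 + 96w
So -240 + 96w = 528, giving w = 8.

8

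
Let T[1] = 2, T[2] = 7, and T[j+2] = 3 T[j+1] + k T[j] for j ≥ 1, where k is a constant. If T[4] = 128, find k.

5

T[3] = 21 + 2k
T[4] = 63 + 13k
So 63 + 13k = 128, giving k = 5.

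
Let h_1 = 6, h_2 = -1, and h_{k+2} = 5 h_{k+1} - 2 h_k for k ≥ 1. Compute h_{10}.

-752971

h_3 = 5·(-1) - 2·6 = -17
h_4 = 5·(-17) - 2·(-1) = -83
h_5 = 5·(-83) - 2·(-17) = -381
h_6 = 5·(-381) - 2·(-83) = -1739
h_7 = 5·(-1739) - 2·(-381) = -7933
h_8 = 5·(-7933) - 2·(-1739) = -36187
h_9 = 5·(-36187) - 2·(-7933) = -165069
h_{10} = 5·(-165069) - 2·(-36187) = -752971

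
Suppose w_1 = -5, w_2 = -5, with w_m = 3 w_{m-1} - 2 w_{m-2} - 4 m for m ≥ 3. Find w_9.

-3845

w_3 = 3(-5) - 2(-5) - 12 = -17
w_4 = 3(-17) - 2(-5) - 16 = -57
w_5 = 3(-57) - 2(-17) - 20 = -157
w_6 = 3(-157) - 2(-57) - 24 = -381
w_7 = 3(-381) - 2(-157) - 28 = -857
w_8 = 3(-857) - 2(-381) - 32 = -1841
w_9 = 3(-1841) - 2(-857) - 36 = -3845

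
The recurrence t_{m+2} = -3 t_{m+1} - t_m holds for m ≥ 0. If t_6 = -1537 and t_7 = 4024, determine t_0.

Rearranging, t_{m-2} = -(t_m + 3 t_{m-1}).
t_5 = -(4024 + 3(-1537)) = 587
t_4 = -(-1537 + 3(587)) = -224
t_3 = -(587 + 3(-224)) = 85
t_2 = -(-224 + 3(85)) = -31
t_1 = -(85 + 3(-31)) = 8
t_0 = -(-31 + 3(8)) = 7

7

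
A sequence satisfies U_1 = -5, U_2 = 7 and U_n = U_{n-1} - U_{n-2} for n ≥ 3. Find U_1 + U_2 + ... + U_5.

U_3 = 7 - (-5) = 12
U_4 = 12 - 7 = 5
U_5 = 5 - 12 = -7
Sum = (-5) + 7 + 12 + 5 + (-7) = 12

12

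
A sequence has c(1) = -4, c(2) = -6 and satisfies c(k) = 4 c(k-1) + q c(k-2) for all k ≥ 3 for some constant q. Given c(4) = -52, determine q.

-2

c(3) = -24 - 4q
c(4) = -96 - 22q
So -96 - 22q = -52, giving q = -2.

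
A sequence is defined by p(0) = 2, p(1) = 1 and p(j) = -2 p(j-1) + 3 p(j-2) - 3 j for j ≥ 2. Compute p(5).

p(2) = -2*1 + 3*2 - 6 = -2
p(3) = -2*(-2) + 3*1 - 9 = -2
p(4) = -2*(-2) + 3*(-2) - 12 = -14
p(5) = -2*(-14) + 3*(-2) - 15 = 7

7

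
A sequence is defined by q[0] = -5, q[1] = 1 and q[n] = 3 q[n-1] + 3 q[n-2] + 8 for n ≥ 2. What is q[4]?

-7

q[2] = 3*1 + 3*(-5) + 8 = -4
q[3] = 3*(-4) + 3*1 + 8 = -1
q[4] = 3*(-1) + 3*(-4) + 8 = -7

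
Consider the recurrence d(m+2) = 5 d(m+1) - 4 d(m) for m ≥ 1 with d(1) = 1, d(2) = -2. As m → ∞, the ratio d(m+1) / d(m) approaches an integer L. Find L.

4

The characteristic equation is r^2 - 5r + 4 = 0, which factors as (r - 4)(r - 1) = 0.
So the roots are 4 and 1. Since |4| > |1| and the coefficient of 4^m is non-zero, the ratio tends to 4.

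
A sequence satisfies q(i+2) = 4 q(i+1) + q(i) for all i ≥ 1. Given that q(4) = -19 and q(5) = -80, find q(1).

8

Rearranging, q(i-2) = q(i) - 4 q(i-1).
q(3) = -80 - 4*(-19) = -4
q(2) = -19 - 4*(-4) = -3
q(1) = -4 - 4*(-3) = 8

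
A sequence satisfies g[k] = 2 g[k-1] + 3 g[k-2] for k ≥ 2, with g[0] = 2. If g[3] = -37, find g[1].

-7

Let g[1] = x.
g[2] = 6 + 2x
g[3] = 12 + 7x
So 12 + 7x = -37, giving x = -7.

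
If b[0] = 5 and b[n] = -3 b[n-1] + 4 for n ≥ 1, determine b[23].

The fixed point is 4/(1 + 3) = 1, so b[n] - 1 = -3(b[n-1] - 1).
Hence b[n] = 4·(-3)^n + 1.
b[23] = 4·(-3)^{23} + 1 = 4·-94143178827 + 1 = -376572715307.

-376572715307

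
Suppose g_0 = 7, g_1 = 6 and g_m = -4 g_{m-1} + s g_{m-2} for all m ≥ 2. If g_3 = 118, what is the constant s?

g_2 = -24 + 7s
g_3 = 96 - 22s
So 96 - 22s = 118, giving s = -1.

-1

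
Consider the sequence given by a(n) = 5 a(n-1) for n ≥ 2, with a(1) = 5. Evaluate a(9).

a(2) = 5·5 = 25
a(3) = 5·25 = 125
a(4) = 5·125 = 625
a(5) = 5·625 = 3125
a(6) = 5·3125 = 15625
a(7) = 5·15625 = 78125
a(8) = 5·78125 = 390625
a(9) = 5·390625 = 1953125

1953125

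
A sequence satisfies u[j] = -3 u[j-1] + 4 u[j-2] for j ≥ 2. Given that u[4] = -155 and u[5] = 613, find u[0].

Rearranging, u[j-2] = (u[j] + 3 u[j-1]) / 4.
u[3] = (613 + 3·(-155)) / 4 = 148/4 = 37
u[2] = (-155 + 3·37) / 4 = -44/4 = -11
u[1] = (37 + 3·(-11)) / 4 = 4/4 = 1
u[0] = (-11 + 3·1) / 4 = -8/4 = -2

-2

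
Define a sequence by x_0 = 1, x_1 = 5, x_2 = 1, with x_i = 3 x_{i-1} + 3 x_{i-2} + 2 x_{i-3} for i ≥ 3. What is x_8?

x_3 = 3(1) + 3(5) + 2(1) = 20
x_4 = 3(20) + 3(1) + 2(5) = 73
x_5 = 3(73) + 3(20) + 2(1) = 281
x_6 = 3(281) + 3(73) + 2(20) = 1102
x_7 = 3(1102) + 3(281) + 2(73) = 4295
x_8 = 3(4295) + 3(1102) + 2(281) = 16753

16753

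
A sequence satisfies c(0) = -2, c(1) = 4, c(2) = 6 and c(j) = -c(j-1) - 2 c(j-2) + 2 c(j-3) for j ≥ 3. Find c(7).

c(3) = -6 - 2*4 + 2*(-2) = -18
c(4) = -(-18) - 2*6 + 2*4 = 14
c(5) = -14 - 2*(-18) + 2*6 = 34
c(6) = -34 - 2*14 + 2*(-18) = -98
c(7) = -(-98) - 2*34 + 2*14 = 58

58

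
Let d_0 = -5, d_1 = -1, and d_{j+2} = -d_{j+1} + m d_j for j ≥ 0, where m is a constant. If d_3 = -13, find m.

d_2 = 1 - 5m
d_3 = -1 + 4m
So -1 + 4m = -13, giving m = -3.

-3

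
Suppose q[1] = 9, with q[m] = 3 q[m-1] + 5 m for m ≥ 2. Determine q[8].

33328

q[2] = 3(9) + 10 = 37
q[3] = 3(37) + 15 = 126
q[4] = 3(126) + 20 = 398
q[5] = 3(398) + 25 = 1219
q[6] = 3(1219) + 30 = 3687
q[7] = 3(3687) + 35 = 11096
q[8] = 3(11096) + 40 = 33328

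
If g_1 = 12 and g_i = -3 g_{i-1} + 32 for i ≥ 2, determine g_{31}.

823564528378604

The fixed point is 32/(1 + 3) = 8, so g_i - 8 = -3(g_{i-1} - 8).
Hence g_i = 4·(-3)^{i-1} + 8.
g_{31} = 4·(-3)^{30} + 8 = 4·205891132094649 + 8 = 823564528378604.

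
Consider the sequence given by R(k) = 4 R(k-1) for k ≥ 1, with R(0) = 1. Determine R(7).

16384

R(1) = 4·1 = 4
R(2) = 4·4 = 16
R(3) = 4·16 = 64
R(4) = 4·64 = 256
R(5) = 4·256 = 1024
R(6) = 4·1024 = 4096
R(7) = 4·4096 = 16384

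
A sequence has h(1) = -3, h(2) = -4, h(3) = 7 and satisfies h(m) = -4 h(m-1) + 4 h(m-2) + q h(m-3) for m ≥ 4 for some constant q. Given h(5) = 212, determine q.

h(4) = -44 - 3q
h(5) = 204 + 8q
So 204 + 8q = 212, giving q = 1.

1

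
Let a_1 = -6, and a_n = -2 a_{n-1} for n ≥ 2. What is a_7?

a_2 = -2(-6) = 12
a_3 = -2(12) = -24
a_4 = -2(-24) = 48
a_5 = -2(48) = -96
a_6 = -2(-96) = 192
a_7 = -2(192) = -384

-384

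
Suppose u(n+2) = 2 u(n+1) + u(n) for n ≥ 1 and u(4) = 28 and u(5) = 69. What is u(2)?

Rearranging, u(n-2) = u(n) - 2 u(n-1).
u(3) = 69 - 2(28) = 13
u(2) = 28 - 2(13) = 2

2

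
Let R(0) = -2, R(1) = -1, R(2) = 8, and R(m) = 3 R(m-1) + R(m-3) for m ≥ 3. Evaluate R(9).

R(3) = 3·8 + (-2) = 22
R(4) = 3·22 + (-1) = 65
R(5) = 3·65 + 8 = 203
R(6) = 3·203 + 22 = 631
R(7) = 3·631 + 65 = 1958
R(8) = 3·1958 + 203 = 6077
R(9) = 3·6077 + 631 = 18862

18862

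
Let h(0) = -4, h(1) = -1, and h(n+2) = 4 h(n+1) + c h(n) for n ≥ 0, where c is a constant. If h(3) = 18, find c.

h(2) = -4 - 4c
h(3) = -16 - 17c
So -16 - 17c = 18, giving c = -2.

-2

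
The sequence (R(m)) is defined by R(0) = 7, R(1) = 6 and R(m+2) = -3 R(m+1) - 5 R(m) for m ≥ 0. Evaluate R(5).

R(2) = -3(6) - 5(7) = -53
R(3) = -3(-53) - 5(6) = 129
R(4) = -3(129) - 5(-53) = -122
R(5) = -3(-122) - 5(129) = -279

-279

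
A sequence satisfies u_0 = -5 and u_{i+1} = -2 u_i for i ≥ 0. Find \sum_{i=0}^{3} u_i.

u_1 = -2(-5) = 10
u_2 = -2(10) = -20
u_3 = -2(-20) = 40
Sum = (-5) + 10 + (-20) + 40 = 25

25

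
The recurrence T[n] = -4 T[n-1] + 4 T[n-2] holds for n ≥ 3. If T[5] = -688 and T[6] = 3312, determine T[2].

3

Rearranging, T[n-2] = (T[n] + 4 T[n-1]) / 4.
T[4] = (3312 + 4(-688)) / 4 = 560/4 = 140
T[3] = (-688 + 4(140)) / 4 = -128/4 = -32
T[2] = (140 + 4(-32)) / 4 = 12/4 = 3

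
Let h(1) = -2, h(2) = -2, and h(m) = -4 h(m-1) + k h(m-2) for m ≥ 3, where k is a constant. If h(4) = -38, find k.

-1

h(3) = 8 - 2k
h(4) = -32 + 6k
So -32 + 6k = -38, giving k = -1.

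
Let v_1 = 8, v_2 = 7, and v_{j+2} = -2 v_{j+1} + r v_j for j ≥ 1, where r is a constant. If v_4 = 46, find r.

-2

v_3 = -14 + 8r
v_4 = 28 - 9r
So 28 - 9r = 46, giving r = -2.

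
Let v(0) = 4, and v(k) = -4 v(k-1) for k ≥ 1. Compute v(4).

v(1) = -4·4 = -16
v(2) = -4·(-16) = 64
v(3) = -4·64 = -256
v(4) = -4·(-256) = 1024

1024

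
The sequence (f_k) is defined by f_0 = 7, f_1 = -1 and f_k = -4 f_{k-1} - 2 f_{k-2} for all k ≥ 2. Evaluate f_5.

508

f_2 = -4·(-1) - 2·7 = -10
f_3 = -4·(-10) - 2·(-1) = 42
f_4 = -4·42 - 2·(-10) = -148
f_5 = -4·(-148) - 2·42 = 508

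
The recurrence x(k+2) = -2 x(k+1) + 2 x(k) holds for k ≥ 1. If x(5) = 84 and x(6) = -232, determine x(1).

-1

Rearranging, x(k-2) = (x(k) + 2 x(k-1)) / 2.
x(4) = (-232 + 2(84)) / 2 = -64/2 = -32
x(3) = (84 + 2(-32)) / 2 = 20/2 = 10
x(2) = (-32 + 2(10)) / 2 = -12/2 = -6
x(1) = (10 + 2(-6)) / 2 = -2/2 = -1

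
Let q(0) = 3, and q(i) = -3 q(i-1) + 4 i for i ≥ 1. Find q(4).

187

q(1) = -3(3) + 4 = -5
q(2) = -3(-5) + 8 = 23
q(3) = -3(23) + 12 = -57
q(4) = -3(-57) + 16 = 187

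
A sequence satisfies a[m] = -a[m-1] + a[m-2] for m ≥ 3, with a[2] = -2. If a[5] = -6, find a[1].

-6

Let a[1] = w.
a[3] = 2 + w
a[4] = -4 - w
a[5] = 6 + 2w
So 6 + 2w = -6, giving w = -6.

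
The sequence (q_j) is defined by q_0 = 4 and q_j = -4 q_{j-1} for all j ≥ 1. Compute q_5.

-4096

q_1 = -4*4 = -16
q_2 = -4*(-16) = 64
q_3 = -4*64 = -256
q_4 = -4*(-256) = 1024
q_5 = -4*1024 = -4096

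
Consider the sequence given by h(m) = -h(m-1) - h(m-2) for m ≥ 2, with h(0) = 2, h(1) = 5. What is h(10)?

5

h(2) = -5 - 2 = -7
h(3) = -(-7) - 5 = 2
h(4) = -2 - (-7) = 5
h(5) = -5 - 2 = -7
h(6) = -(-7) - 5 = 2
h(7) = -2 - (-7) = 5
h(8) = -5 - 2 = -7
h(9) = -(-7) - 5 = 2
h(10) = -2 - (-7) = 5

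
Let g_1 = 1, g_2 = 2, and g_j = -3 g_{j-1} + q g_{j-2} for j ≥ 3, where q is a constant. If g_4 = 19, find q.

g_3 = -6 + q
g_4 = 18 - q
So 18 - q = 19, giving q = -1.

-1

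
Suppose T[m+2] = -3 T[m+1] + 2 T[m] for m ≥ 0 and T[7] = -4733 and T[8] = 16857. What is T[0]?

3

Rearranging, T[m-2] = (T[m] + 3 T[m-1]) / 2.
T[6] = (16857 + 3*(-4733)) / 2 = 2658/2 = 1329
T[5] = (-4733 + 3*1329) / 2 = -746/2 = -373
T[4] = (1329 + 3*(-373)) / 2 = 210/2 = 105
T[3] = (-373 + 3*105) / 2 = -58/2 = -29
T[2] = (105 + 3*(-29)) / 2 = 18/2 = 9
T[1] = (-29 + 3*9) / 2 = -2/2 = -1
T[0] = (9 + 3*(-1)) / 2 = 6/2 = 3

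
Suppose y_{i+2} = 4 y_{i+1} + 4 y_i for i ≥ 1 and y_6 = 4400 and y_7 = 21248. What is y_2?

Rearranging, y_{i-2} = (y_i - 4 y_{i-1}) / 4.
y_5 = (21248 - 4·4400) / 4 = 3648/4 = 912
y_4 = (4400 - 4·912) / 4 = 752/4 = 188
y_3 = (912 - 4·188) / 4 = 160/4 = 40
y_2 = (188 - 4·40) / 4 = 28/4 = 7

7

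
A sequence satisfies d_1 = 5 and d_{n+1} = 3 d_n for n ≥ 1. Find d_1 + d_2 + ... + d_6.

d_2 = 3*5 = 15
d_3 = 3*15 = 45
d_4 = 3*45 = 135
d_5 = 3*135 = 405
d_6 = 3*405 = 1215
Sum = 5 + 15 + 45 + 135 + 405 + 1215 = 1820

1820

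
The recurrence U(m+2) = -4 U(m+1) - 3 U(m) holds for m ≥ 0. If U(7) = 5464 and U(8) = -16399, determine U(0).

1

Rearranging, U(m-2) = (U(m) + 4 U(m-1)) / -3.
U(6) = (-16399 + 4·5464) / -3 = 5457/-3 = -1819
U(5) = (5464 + 4·(-1819)) / -3 = -1812/-3 = 604
U(4) = (-1819 + 4·604) / -3 = 597/-3 = -199
U(3) = (604 + 4·(-199)) / -3 = -192/-3 = 64
U(2) = (-199 + 4·64) / -3 = 57/-3 = -19
U(1) = (64 + 4·(-19)) / -3 = -12/-3 = 4
U(0) = (-19 + 4·4) / -3 = -3/-3 = 1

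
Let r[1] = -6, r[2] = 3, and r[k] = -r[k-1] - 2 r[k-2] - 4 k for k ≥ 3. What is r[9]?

61

r[3] = -3 - 2·(-6) - 12 = -3
r[4] = -(-3) - 2·3 - 16 = -19
r[5] = -(-19) - 2·(-3) - 20 = 5
r[6] = -5 - 2·(-19) - 24 = 9
r[7] = -9 - 2·5 - 28 = -47
r[8] = -(-47) - 2·9 - 32 = -3
r[9] = -(-3) - 2·(-47) - 36 = 61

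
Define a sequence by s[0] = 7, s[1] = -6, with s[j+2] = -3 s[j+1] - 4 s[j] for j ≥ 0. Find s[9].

-3114

s[2] = -3·(-6) - 4·7 = -10
s[3] = -3·(-10) - 4·(-6) = 54
s[4] = -3·54 - 4·(-10) = -122
s[5] = -3·(-122) - 4·54 = 150
s[6] = -3·150 - 4·(-122) = 38
s[7] = -3·38 - 4·150 = -714
s[8] = -3·(-714) - 4·38 = 1990
s[9] = -3·1990 - 4·(-714) = -3114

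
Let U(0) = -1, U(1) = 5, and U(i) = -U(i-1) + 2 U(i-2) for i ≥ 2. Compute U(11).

U(2) = -5 + 2(-1) = -7
U(3) = -(-7) + 2(5) = 17
U(4) = -17 + 2(-7) = -31
U(5) = -(-31) + 2(17) = 65
U(6) = -65 + 2(-31) = -127
U(7) = -(-127) + 2(65) = 257
U(8) = -257 + 2(-127) = -511
U(9) = -(-511) + 2(257) = 1025
U(10) = -1025 + 2(-511) = -2047
U(11) = -(-2047) + 2(1025) = 4097

4097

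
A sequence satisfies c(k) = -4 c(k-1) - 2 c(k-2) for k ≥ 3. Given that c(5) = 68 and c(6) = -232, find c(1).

1

Rearranging, c(k-2) = (c(k) + 4 c(k-1)) / -2.
c(4) = (-232 + 4·68) / -2 = 40/-2 = -20
c(3) = (68 + 4·(-20)) / -2 = -12/-2 = 6
c(2) = (-20 + 4·6) / -2 = 4/-2 = -2
c(1) = (6 + 4·(-2)) / -2 = -2/-2 = 1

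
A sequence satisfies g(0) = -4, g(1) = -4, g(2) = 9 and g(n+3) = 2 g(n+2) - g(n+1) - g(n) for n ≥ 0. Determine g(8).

-136

g(3) = 2*9 - (-4) - (-4) = 26
g(4) = 2*26 - 9 - (-4) = 47
g(5) = 2*47 - 26 - 9 = 59
g(6) = 2*59 - 47 - 26 = 45
g(7) = 2*45 - 59 - 47 = -16
g(8) = 2*(-16) - 45 - 59 = -136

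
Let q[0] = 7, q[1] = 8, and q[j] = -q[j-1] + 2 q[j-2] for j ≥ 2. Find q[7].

q[2] = -8 + 2·7 = 6
q[3] = -6 + 2·8 = 10
q[4] = -10 + 2·6 = 2
q[5] = -2 + 2·10 = 18
q[6] = -18 + 2·2 = -14
q[7] = -(-14) + 2·18 = 50

50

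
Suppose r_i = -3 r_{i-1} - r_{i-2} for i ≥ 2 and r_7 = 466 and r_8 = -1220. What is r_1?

Rearranging, r_{i-2} = -(r_i + 3 r_{i-1}).
r_6 = -(-1220 + 3·466) = -178
r_5 = -(466 + 3·(-178)) = 68
r_4 = -(-178 + 3·68) = -26
r_3 = -(68 + 3·(-26)) = 10
r_2 = -(-26 + 3·10) = -4
r_1 = -(10 + 3·(-4)) = 2

2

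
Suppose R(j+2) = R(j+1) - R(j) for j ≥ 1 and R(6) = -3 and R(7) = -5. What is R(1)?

Rearranging, R(j-2) = -(R(j) - R(j-1)).
R(5) = -(-5 - (-3)) = 2
R(4) = -(-3 - 2) = 5
R(3) = -(2 - 5) = 3
R(2) = -(5 - 3) = -2
R(1) = -(3 - (-2)) = -5

-5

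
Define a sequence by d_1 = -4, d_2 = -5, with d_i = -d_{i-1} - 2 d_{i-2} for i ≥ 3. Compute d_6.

29

d_3 = -(-5) - 2(-4) = 13
d_4 = -13 - 2(-5) = -3
d_5 = -(-3) - 2(13) = -23
d_6 = -(-23) - 2(-3) = 29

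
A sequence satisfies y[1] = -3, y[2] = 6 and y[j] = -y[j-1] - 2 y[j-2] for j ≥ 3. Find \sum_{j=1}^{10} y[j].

-33

y[3] = -6 - 2*(-3) = 0
y[4] = -0 - 2*6 = -12
y[5] = -(-12) - 2*0 = 12
y[6] = -12 - 2*(-12) = 12
y[7] = -12 - 2*12 = -36
y[8] = -(-36) - 2*12 = 12
y[9] = -12 - 2*(-36) = 60
y[10] = -60 - 2*12 = -84
Sum = (-3) + 6 + 0 + (-12) + 12 + 12 + (-36) + 12 + 60 + (-84) = -33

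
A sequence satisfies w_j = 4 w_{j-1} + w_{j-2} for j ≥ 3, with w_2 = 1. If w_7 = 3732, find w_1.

Let w_1 = y.
w_3 = 4 + y
w_4 = 17 + 4y
w_5 = 72 + 17y
w_6 = 305 + 72y
w_7 = 1292 + 305y
So 1292 + 305y = 3732, giving y = 8.

8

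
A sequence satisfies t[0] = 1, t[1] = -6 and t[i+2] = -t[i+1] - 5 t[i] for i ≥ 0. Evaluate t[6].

281

t[2] = -(-6) - 5*1 = 1
t[3] = -1 - 5*(-6) = 29
t[4] = -29 - 5*1 = -34
t[5] = -(-34) - 5*29 = -111
t[6] = -(-111) - 5*(-34) = 281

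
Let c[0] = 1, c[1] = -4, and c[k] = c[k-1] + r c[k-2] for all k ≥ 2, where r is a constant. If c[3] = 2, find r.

c[2] = -4 + r
c[3] = -4 - 3r
So -4 - 3r = 2, giving r = -2.

-2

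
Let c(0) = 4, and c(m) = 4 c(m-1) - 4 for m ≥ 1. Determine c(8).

174764

c(1) = 4·4 - 4 = 12
c(2) = 4·12 - 4 = 44
c(3) = 4·44 - 4 = 172
c(4) = 4·172 - 4 = 684
c(5) = 4·684 - 4 = 2732
c(6) = 4·2732 - 4 = 10924
c(7) = 4·10924 - 4 = 43692
c(8) = 4·43692 - 4 = 174764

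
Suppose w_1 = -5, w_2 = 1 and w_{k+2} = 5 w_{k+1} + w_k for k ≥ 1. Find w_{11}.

w_3 = 5(1) + (-5) = 0
w_4 = 5(0) + 1 = 1
w_5 = 5(1) + 0 = 5
w_6 = 5(5) + 1 = 26
w_7 = 5(26) + 5 = 135
w_8 = 5(135) + 26 = 701
w_9 = 5(701) + 135 = 3640
w_{10} = 5(3640) + 701 = 18901
w_{11} = 5(18901) + 3640 = 98145

98145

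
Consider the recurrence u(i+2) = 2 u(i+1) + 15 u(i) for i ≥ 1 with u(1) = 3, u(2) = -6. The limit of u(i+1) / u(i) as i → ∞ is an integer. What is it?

5

The characteristic equation is r^2 - 2r - 15 = 0, which factors as (r - 5)(r + 3) = 0.
So the roots are 5 and -3. Since |5| > |-3| and the coefficient of 5^i is non-zero, the ratio tends to 5.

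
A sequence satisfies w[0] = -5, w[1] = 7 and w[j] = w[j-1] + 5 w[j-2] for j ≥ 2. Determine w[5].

12

w[2] = 7 + 5·(-5) = -18
w[3] = (-18) + 5·7 = 17
w[4] = 17 + 5·(-18) = -73
w[5] = (-73) + 5·17 = 12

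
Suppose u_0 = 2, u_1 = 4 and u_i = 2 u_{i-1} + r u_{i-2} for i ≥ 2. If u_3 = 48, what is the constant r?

u_2 = 8 + 2r
u_3 = 16 + 8r
So 16 + 8r = 48, giving r = 4.

4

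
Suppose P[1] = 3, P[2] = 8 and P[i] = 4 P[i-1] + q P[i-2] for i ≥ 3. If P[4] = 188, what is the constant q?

P[3] = 32 + 3q
P[4] = 128 + 20q
So 128 + 20q = 188, giving q = 3.

3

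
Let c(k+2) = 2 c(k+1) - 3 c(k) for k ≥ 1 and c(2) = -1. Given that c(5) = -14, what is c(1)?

Let c(1) = w.
c(3) = -2 - 3w
c(4) = -1 - 6w
c(5) = 4 - 3w
So 4 - 3w = -14, giving w = 6.

6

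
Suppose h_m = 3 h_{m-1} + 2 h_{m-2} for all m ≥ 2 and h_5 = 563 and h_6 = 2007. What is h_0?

Rearranging, h_{m-2} = (h_m - 3 h_{m-1}) / 2.
h_4 = (2007 - 3*563) / 2 = 318/2 = 159
h_3 = (563 - 3*159) / 2 = 86/2 = 43
h_2 = (159 - 3*43) / 2 = 30/2 = 15
h_1 = (43 - 3*15) / 2 = -2/2 = -1
h_0 = (15 - 3*(-1)) / 2 = 18/2 = 9

9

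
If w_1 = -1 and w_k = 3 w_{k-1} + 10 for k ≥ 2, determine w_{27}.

The fixed point is 10/(1 - 3) = -5, so w_k + 5 = 3(w_{k-1} + 5).
Hence w_k = 4·3^{k-1} - 5.
w_{27} = 4·3^{26} - 5 = 4·2541865828329 - 5 = 10167463313311.

10167463313311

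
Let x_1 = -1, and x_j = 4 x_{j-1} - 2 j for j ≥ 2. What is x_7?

x_2 = 4(-1) - 4 = -8
x_3 = 4(-8) - 6 = -38
x_4 = 4(-38) - 8 = -160
x_5 = 4(-160) - 10 = -650
x_6 = 4(-650) - 12 = -2612
x_7 = 4(-2612) - 14 = -10462

-10462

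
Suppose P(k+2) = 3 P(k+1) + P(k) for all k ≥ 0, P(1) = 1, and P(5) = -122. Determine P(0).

-7

Let P(0) = v.
P(2) = 3 + v
P(3) = 10 + 3v
P(4) = 33 + 10v
P(5) = 109 + 33v
So 109 + 33v = -122, giving v = -7.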